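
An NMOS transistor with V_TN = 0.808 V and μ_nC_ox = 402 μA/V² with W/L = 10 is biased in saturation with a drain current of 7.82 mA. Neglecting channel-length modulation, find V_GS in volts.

k_n = μ_nC_ox · (W/L) = 4.02 mA/V².
In saturation I_D = ½ k_n (V_GS − V_TN)², so V_GS − V_TN = √(2 I_D / k_n) = √(2 × 7.82 / 4.02) = 1.97 V.
V_GS = 0.808 + 1.97 = 2.78 V.

V_GS = 2.78 V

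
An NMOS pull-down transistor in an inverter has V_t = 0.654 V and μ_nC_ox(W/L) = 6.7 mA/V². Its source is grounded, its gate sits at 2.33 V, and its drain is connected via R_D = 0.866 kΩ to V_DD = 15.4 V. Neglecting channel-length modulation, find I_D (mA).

I_D = 9.41 mA

V_GS = V_G = 2.33 V, so V_ov = 2.33 − 0.654 = 1.68 V.
Assume saturation: I_D = ½ k_n V_ov² = 0.5 × 6.7 × 1.68² = 9.41 mA, giving V_DS = V_DD − I_D R_D = 15.4 − 9.41 × 0.866 = 7.25 V.
V_DS = 7.25 V ≥ V_ov = 1.68 V, confirming saturation.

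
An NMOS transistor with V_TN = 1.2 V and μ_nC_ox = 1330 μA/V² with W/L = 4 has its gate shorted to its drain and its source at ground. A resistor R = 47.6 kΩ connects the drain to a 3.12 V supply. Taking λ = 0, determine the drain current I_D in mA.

I_D = 0.0378 mA

With gate tied to drain, V_GS = V_DS ≥ V_GS − V_TN, so the device is in saturation.
k_n = μ_nC_ox · (W/L) = 5.32 mA/V².
KCL at the drain: ½ k_n (V_GS − V_TN)² = (V_DD − V_GS)/R.
Let x = V_GS − 1.2. Then 127 x² + x − 1.92 = 0, giving x = 0.119 V (positive root), so V_GS = 1.32 V.
I_D = (V_DD − V_GS)/R = (3.12 − 1.32) / 47.6 = 0.0378 mA.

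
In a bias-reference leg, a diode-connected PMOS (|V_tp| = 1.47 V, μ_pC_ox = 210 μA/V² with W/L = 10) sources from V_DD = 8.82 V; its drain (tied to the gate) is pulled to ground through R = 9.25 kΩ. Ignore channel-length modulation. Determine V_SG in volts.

V_SG = 2.29 V

With gate tied to drain, V_SG = V_SD ≥ V_SG − |V_tp|, so the device is in saturation.
k_p = μ_pC_ox · (W/L) = 2.1 mA/V².
KCL at the drain: ½ k_p (V_SG − |V_tp|)² = (V_DD − V_SG)/R.
Let x = V_SG − 1.47. Then 9.71 x² + x − 7.35 = 0, giving x = 0.82 V (positive root), so V_SG = 2.29 V.
I_D = (V_DD − V_SG)/R = (8.82 − 2.29) / 9.25 = 0.706 mA.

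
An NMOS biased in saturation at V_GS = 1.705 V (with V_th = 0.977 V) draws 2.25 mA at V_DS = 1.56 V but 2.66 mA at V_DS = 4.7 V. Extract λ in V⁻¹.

With V_GS fixed, I_D ∝ (1 + λ V_DS) in saturation, so I_D2/I_D1 = (1 + λ V_DS2)/(1 + λ V_DS1).
2.66/2.25 = 1.182 = (1 + 4.7 λ)/(1 + 1.56 λ).
Solving: λ (I_D1 V_DS2 − I_D2 V_DS1) = I_D2 − I_D1, so λ = (2.66 − 2.25) / (2.25 × 4.7 − 2.66 × 1.56) = 0.41 / 6.43 = 0.0638 V⁻¹.

λ = 0.0638 V⁻¹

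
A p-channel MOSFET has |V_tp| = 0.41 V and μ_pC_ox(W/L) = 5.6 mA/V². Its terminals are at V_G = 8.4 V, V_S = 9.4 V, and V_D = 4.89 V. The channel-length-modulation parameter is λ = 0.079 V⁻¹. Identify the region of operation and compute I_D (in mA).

V_SG = V_S − V_G = 9.4 − 8.4 = 1 V; V_SD = V_S − V_D = 9.4 − 4.89 = 4.51 V.
V_ov = V_SG − |V_tp| = 1 − 0.41 = 0.59 V.
Since V_SD = 4.51 V ≥ V_ov = 0.59 V, the device is in saturation.
I_D = ½ k_p V_ov² (1 + λ V_SD) = 0.5 × 5.6 × 0.59² × (1 + 0.079 × 4.51) = 1.32 mA.

Saturation; I_D = 1.32 mA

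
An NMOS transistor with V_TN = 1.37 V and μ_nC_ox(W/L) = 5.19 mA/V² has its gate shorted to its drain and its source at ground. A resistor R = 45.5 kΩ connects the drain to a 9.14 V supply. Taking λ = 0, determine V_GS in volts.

With gate tied to drain, V_GS = V_DS ≥ V_GS − V_TN, so the device is in saturation.
KCL at the drain: ½ k_n (V_GS − V_TN)² = (V_DD − V_GS)/R.
Let x = V_GS − 1.37. Then 118 x² + x − 7.77 = 0, giving x = 0.252 V (positive root), so V_GS = 1.62 V.
I_D = (V_DD − V_GS)/R = (9.14 − 1.62) / 45.5 = 0.165 mA.

V_GS = 1.62 V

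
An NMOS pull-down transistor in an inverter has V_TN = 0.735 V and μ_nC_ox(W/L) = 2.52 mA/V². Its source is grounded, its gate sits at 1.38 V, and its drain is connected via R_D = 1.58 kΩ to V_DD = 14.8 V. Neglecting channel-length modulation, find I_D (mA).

I_D = 0.524 mA

V_GS = V_G = 1.38 V, so V_ov = 1.38 − 0.735 = 0.645 V.
Assume saturation: I_D = ½ k_n V_ov² = 0.5 × 2.52 × 0.645² = 0.524 mA, giving V_DS = V_DD − I_D R_D = 14.8 − 0.524 × 1.58 = 14 V.
V_DS = 14 V ≥ V_ov = 0.645 V, confirming saturation.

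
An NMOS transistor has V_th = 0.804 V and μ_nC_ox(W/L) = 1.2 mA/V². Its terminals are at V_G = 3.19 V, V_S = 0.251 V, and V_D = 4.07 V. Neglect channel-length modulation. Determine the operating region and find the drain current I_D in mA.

Saturation; I_D = 2.73 mA

V_GS = V_G − V_S = 3.19 − 0.251 = 2.94 V; V_DS = V_D − V_S = 4.07 − 0.251 = 3.82 V.
V_ov = V_GS − V_th = 2.94 − 0.804 = 2.13 V.
Since V_DS = 3.82 V ≥ V_ov = 2.13 V, the device is in saturation.
I_D = ½ k_n V_ov² = 0.5 × 1.2 × 2.13² = 2.73 mA.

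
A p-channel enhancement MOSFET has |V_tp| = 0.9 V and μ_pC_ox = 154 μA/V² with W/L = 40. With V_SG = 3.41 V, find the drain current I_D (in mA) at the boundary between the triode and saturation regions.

At the boundary V_SD = V_ov = V_SG − |V_tp| = 3.41 − 0.9 = 2.51 V.
k_p = μ_pC_ox · (W/L) = 6.16 mA/V².
I_D = ½ k_p V_ov² = 0.5 × 6.16 × 2.51² = 19.4 mA.

I_D = 19.4 mA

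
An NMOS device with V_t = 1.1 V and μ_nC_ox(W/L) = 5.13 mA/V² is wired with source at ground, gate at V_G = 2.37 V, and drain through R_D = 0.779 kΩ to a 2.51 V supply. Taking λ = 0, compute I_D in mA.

V_GS = V_G = 2.37 V, so V_ov = 2.37 − 1.1 = 1.27 V.
Assume saturation: I_D = ½ k_n V_ov² = 0.5 × 5.13 × 1.27² = 4.14 mA, giving V_DS = V_DD − I_D R_D = 2.51 − 4.14 × 0.779 = -0.713 V.
But -0.713 V < V_ov = 1.27 V, so the device is actually in triode.
In triode I_D = k_n[V_ov V_DS − ½ V_DS²] and I_D = (V_DD − V_DS)/R_D. Equating: 2 V_DS² − 6.075 V_DS + 2.51 = 0, giving V_DS = 0.493 V (the root below V_ov).
I_D = (2.51 − 0.493) / 0.779 = 2.59 mA.

I_D = 2.59 mA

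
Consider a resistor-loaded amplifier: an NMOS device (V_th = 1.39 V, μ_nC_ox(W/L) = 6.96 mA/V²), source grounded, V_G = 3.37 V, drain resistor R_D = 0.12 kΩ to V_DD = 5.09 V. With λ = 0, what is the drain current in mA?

V_GS = V_G = 3.37 V, so V_ov = 3.37 − 1.39 = 1.98 V.
Assume saturation: I_D = ½ k_n V_ov² = 0.5 × 6.96 × 1.98² = 13.6 mA, giving V_DS = V_DD − I_D R_D = 5.09 − 13.6 × 0.12 = 3.45 V.
V_DS = 3.45 V ≥ V_ov = 1.98 V, confirming saturation.

I_D = 13.6 mA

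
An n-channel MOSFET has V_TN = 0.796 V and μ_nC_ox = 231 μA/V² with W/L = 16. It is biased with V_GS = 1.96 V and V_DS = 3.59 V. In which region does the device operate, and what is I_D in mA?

Saturation; I_D = 2.50 mA

k_n = μ_nC_ox · (W/L) = 3.696 mA/V².
V_ov = V_GS − V_TN = 1.96 − 0.796 = 1.16 V.
Since V_DS = 3.59 V ≥ V_ov = 1.16 V, the device is in saturation.
I_D = ½ k_n V_ov² = 0.5 × 3.696 × 1.16² = 2.5 mA.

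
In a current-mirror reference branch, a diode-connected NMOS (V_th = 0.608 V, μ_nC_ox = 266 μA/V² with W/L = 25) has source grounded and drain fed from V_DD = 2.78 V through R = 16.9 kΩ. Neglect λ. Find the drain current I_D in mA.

I_D = 0.117 mA

With gate tied to drain, V_GS = V_DS ≥ V_GS − V_th, so the device is in saturation.
k_n = μ_nC_ox · (W/L) = 6.65 mA/V².
KCL at the drain: ½ k_n (V_GS − V_th)² = (V_DD − V_GS)/R.
Let x = V_GS − 0.608. Then 56.2 x² + x − 2.172 = 0, giving x = 0.188 V (positive root), so V_GS = 0.796 V.
I_D = (V_DD − V_GS)/R = (2.78 − 0.796) / 16.9 = 0.117 mA.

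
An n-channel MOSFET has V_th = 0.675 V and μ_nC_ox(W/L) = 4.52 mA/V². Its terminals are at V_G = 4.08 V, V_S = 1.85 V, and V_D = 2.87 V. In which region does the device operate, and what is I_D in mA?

Triode; I_D = 4.82 mA

V_GS = V_G − V_S = 4.08 − 1.85 = 2.23 V; V_DS = V_D − V_S = 2.87 − 1.85 = 1.02 V.
V_ov = V_GS − V_th = 2.23 − 0.675 = 1.55 V.
Since V_DS = 1.02 V < V_ov = 1.55 V, the device is in the triode region.
I_D = k_n [V_ov · V_DS − ½ V_DS²] = 4.52 × [1.55 × 1.02 − 0.5 × 1.02²] = 4.82 mA.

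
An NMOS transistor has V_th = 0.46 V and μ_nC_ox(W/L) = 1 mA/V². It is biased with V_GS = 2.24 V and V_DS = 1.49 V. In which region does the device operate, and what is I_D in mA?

Triode; I_D = 1.54 mA

V_ov = V_GS − V_th = 2.24 − 0.46 = 1.78 V.
Since V_DS = 1.49 V < V_ov = 1.78 V, the device is in the triode region.
I_D = k_n [V_ov · V_DS − ½ V_DS²] = 1 × [1.78 × 1.49 − 0.5 × 1.49²] = 1.54 mA.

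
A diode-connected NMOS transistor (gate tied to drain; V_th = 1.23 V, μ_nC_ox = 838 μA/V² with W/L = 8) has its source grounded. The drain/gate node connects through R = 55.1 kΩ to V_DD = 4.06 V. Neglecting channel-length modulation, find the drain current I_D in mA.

I_D = 0.0492 mA

With gate tied to drain, V_GS = V_DS ≥ V_GS − V_th, so the device is in saturation.
k_n = μ_nC_ox · (W/L) = 6.704 mA/V².
KCL at the drain: ½ k_n (V_GS − V_th)² = (V_DD − V_GS)/R.
Let x = V_GS − 1.23. Then 185 x² + x − 2.83 = 0, giving x = 0.121 V (positive root), so V_GS = 1.35 V.
I_D = (V_DD − V_GS)/R = (4.06 − 1.35) / 55.1 = 0.0492 mA.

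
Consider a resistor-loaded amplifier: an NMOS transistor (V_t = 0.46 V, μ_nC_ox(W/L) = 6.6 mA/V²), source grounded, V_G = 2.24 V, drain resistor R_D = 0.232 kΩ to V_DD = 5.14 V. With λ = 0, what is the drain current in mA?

I_D = 10.5 mA

V_GS = V_G = 2.24 V, so V_ov = 2.24 − 0.46 = 1.78 V.
Assume saturation: I_D = ½ k_n V_ov² = 0.5 × 6.6 × 1.78² = 10.5 mA, giving V_DS = V_DD − I_D R_D = 5.14 − 10.5 × 0.232 = 2.71 V.
V_DS = 2.71 V ≥ V_ov = 1.78 V, confirming saturation.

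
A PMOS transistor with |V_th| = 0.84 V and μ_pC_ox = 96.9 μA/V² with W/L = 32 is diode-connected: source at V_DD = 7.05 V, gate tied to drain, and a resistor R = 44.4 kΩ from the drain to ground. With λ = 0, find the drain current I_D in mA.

I_D = 0.133 mA

With gate tied to drain, V_SG = V_SD ≥ V_SG − |V_th|, so the device is in saturation.
k_p = μ_pC_ox · (W/L) = 3.101 mA/V².
KCL at the drain: ½ k_p (V_SG − |V_th|)² = (V_DD − V_SG)/R.
Let x = V_SG − 0.84. Then 68.8 x² + x − 6.21 = 0, giving x = 0.293 V (positive root), so V_SG = 1.13 V.
I_D = (V_DD − V_SG)/R = (7.05 − 1.13) / 44.4 = 0.133 mA.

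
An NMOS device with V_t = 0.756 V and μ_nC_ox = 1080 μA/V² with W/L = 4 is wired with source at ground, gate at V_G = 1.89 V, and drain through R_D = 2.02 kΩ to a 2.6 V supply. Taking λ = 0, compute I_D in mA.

V_GS = V_G = 1.89 V, so V_ov = 1.89 − 0.756 = 1.13 V.
k_n = μ_nC_ox · (W/L) = 4.32 mA/V².
Assume saturation: I_D = ½ k_n V_ov² = 0.5 × 4.32 × 1.13² = 2.78 mA, giving V_DS = V_DD − I_D R_D = 2.6 − 2.78 × 2.02 = -3.01 V.
But -3.01 V < V_ov = 1.13 V, so the device is actually in triode.
In triode I_D = k_n[V_ov V_DS − ½ V_DS²] and I_D = (V_DD − V_DS)/R_D. Equating: 4.36 V_DS² − 10.9 V_DS + 2.6 = 0, giving V_DS = 0.267 V (the root below V_ov).
I_D = (2.6 − 0.267) / 2.02 = 1.15 mA.

I_D = 1.15 mA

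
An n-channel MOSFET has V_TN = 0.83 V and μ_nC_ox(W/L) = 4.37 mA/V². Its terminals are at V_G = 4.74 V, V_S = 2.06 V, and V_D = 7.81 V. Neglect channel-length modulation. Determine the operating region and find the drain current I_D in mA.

Saturation; I_D = 7.48 mA

V_GS = V_G − V_S = 4.74 − 2.06 = 2.68 V; V_DS = V_D − V_S = 7.81 − 2.06 = 5.75 V.
V_ov = V_GS − V_TN = 2.68 − 0.83 = 1.85 V.
Since V_DS = 5.75 V ≥ V_ov = 1.85 V, the device is in saturation.
I_D = ½ k_n V_ov² = 0.5 × 4.37 × 1.85² = 7.48 mA.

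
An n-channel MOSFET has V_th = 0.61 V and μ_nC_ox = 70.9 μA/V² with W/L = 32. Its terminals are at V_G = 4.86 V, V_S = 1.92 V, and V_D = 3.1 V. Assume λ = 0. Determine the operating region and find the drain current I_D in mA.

V_GS = V_G − V_S = 4.86 − 1.92 = 2.94 V; V_DS = V_D − V_S = 3.1 − 1.92 = 1.18 V.
k_n = μ_nC_ox · (W/L) = 2.269 mA/V².
V_ov = V_GS − V_th = 2.94 − 0.61 = 2.33 V.
Since V_DS = 1.18 V < V_ov = 2.33 V, the device is in the triode region.
I_D = k_n [V_ov · V_DS − ½ V_DS²] = 2.269 × [2.33 × 1.18 − 0.5 × 1.18²] = 4.66 mA.

Triode; I_D = 4.66 mA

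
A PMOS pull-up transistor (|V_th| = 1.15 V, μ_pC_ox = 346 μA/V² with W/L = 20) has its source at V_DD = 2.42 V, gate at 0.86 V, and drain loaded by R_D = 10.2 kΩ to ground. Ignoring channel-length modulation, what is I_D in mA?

V_SG = V_DD − V_G = 2.42 − 0.86 = 1.56 V, so V_ov = 1.56 − 1.15 = 0.41 V.
k_p = μ_pC_ox · (W/L) = 6.92 mA/V².
Assume saturation: I_D = ½ k_p V_ov² = 0.5 × 6.92 × 0.41² = 0.582 mA, giving V_SD = V_DD − I_D R_D = 2.42 − 0.582 × 10.2 = -3.51 V.
But -3.51 V < V_ov = 0.41 V, so the device is actually in triode.
In triode I_D = k_p[V_ov V_SD − ½ V_SD²] and I_D = (V_DD − V_SD)/R_D. Equating: 35.3 V_SD² − 29.94 V_SD + 2.42 = 0, giving V_SD = 0.0905 V (the root below V_ov).
I_D = (2.42 − 0.0905) / 10.2 = 0.228 mA.

I_D = 0.228 mA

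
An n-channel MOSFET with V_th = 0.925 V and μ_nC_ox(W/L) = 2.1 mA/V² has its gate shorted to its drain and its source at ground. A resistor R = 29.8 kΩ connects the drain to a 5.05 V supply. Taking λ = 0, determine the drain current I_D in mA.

I_D = 0.127 mA

With gate tied to drain, V_GS = V_DS ≥ V_GS − V_th, so the device is in saturation.
KCL at the drain: ½ k_n (V_GS − V_th)² = (V_DD − V_GS)/R.
Let x = V_GS − 0.925. Then 31.3 x² + x − 4.125 = 0, giving x = 0.347 V (positive root), so V_GS = 1.27 V.
I_D = (V_DD − V_GS)/R = (5.05 − 1.27) / 29.8 = 0.127 mA.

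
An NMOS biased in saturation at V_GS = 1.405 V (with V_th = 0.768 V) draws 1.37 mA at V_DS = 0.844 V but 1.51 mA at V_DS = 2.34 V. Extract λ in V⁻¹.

λ = 0.0725 V⁻¹

With V_GS fixed, I_D ∝ (1 + λ V_DS) in saturation, so I_D2/I_D1 = (1 + λ V_DS2)/(1 + λ V_DS1).
1.51/1.37 = 1.102 = (1 + 2.34 λ)/(1 + 0.844 λ).
Solving: λ (I_D1 V_DS2 − I_D2 V_DS1) = I_D2 − I_D1, so λ = (1.51 − 1.37) / (1.37 × 2.34 − 1.51 × 0.844) = 0.14 / 1.93 = 0.0725 V⁻¹.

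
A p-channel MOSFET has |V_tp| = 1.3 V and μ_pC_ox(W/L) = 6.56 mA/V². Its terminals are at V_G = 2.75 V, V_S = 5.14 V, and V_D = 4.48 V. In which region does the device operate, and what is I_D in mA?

Triode; I_D = 3.29 mA

V_SG = V_S − V_G = 5.14 − 2.75 = 2.39 V; V_SD = V_S − V_D = 5.14 − 4.48 = 0.66 V.
V_ov = V_SG − |V_tp| = 2.39 − 1.3 = 1.09 V.
Since V_SD = 0.66 V < V_ov = 1.09 V, the device is in the triode region.
I_D = k_p [V_ov · V_SD − ½ V_SD²] = 6.56 × [1.09 × 0.66 − 0.5 × 0.66²] = 3.29 mA.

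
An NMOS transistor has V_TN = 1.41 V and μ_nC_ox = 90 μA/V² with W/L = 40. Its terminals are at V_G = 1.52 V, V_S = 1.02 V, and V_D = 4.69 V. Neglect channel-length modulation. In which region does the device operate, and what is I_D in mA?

V_GS = V_G − V_S = 1.52 − 1.02 = 0.5 V; V_DS = V_D − V_S = 4.69 − 1.02 = 3.67 V.
V_GS = 0.5 V < V_TN = 1.41 V, so the transistor is in cutoff.

Cutoff; I_D = 0 mA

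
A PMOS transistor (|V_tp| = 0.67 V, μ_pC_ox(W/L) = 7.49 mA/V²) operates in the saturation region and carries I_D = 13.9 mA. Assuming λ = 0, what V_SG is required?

V_SG = 2.60 V

In saturation I_D = ½ k_p (V_SG − |V_tp|)², so V_SG − |V_tp| = √(2 I_D / k_p) = √(2 × 13.9 / 7.49) = 1.93 V.
V_SG = 0.67 + 1.93 = 2.6 V.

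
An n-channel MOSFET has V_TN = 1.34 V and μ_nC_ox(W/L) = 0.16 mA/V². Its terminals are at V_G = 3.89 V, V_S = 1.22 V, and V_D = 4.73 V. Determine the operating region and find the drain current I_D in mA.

Saturation; I_D = 0.142 mA

V_GS = V_G − V_S = 3.89 − 1.22 = 2.67 V; V_DS = V_D − V_S = 4.73 − 1.22 = 3.51 V.
V_ov = V_GS − V_TN = 2.67 − 1.34 = 1.33 V.
Since V_DS = 3.51 V ≥ V_ov = 1.33 V, the device is in saturation.
I_D = ½ k_n V_ov² = 0.5 × 0.16 × 1.33² = 0.142 mA.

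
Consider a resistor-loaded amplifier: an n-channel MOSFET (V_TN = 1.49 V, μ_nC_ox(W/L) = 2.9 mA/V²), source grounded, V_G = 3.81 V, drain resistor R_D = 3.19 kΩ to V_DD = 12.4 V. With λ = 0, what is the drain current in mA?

V_GS = V_G = 3.81 V, so V_ov = 3.81 − 1.49 = 2.32 V.
Assume saturation: I_D = ½ k_n V_ov² = 0.5 × 2.9 × 2.32² = 7.8 mA, giving V_DS = V_DD − I_D R_D = 12.4 − 7.8 × 3.19 = -12.5 V.
But -12.5 V < V_ov = 2.32 V, so the device is actually in triode.
In triode I_D = k_n[V_ov V_DS − ½ V_DS²] and I_D = (V_DD − V_DS)/R_D. Equating: 4.63 V_DS² − 22.46 V_DS + 12.4 = 0, giving V_DS = 0.635 V (the root below V_ov).
I_D = (12.4 − 0.635) / 3.19 = 3.69 mA.

I_D = 3.69 mA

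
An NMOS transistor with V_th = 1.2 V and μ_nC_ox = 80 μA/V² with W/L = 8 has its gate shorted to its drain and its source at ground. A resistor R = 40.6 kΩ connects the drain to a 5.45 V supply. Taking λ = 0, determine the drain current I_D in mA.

With gate tied to drain, V_GS = V_DS ≥ V_GS − V_th, so the device is in saturation.
k_n = μ_nC_ox · (W/L) = 0.64 mA/V².
KCL at the drain: ½ k_n (V_GS − V_th)² = (V_DD − V_GS)/R.
Let x = V_GS − 1.2. Then 13 x² + x − 4.25 = 0, giving x = 0.535 V (positive root), so V_GS = 1.73 V.
I_D = (V_DD − V_GS)/R = (5.45 − 1.73) / 40.6 = 0.0915 mA.

I_D = 0.0915 mA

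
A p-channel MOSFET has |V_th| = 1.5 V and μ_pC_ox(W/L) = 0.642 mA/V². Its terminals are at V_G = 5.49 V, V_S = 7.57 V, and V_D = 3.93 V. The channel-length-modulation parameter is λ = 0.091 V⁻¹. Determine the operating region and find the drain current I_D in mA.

V_SG = V_S − V_G = 7.57 − 5.49 = 2.08 V; V_SD = V_S − V_D = 7.57 − 3.93 = 3.64 V.
V_ov = V_SG − |V_th| = 2.08 − 1.5 = 0.58 V.
Since V_SD = 3.64 V ≥ V_ov = 0.58 V, the device is in saturation.
I_D = ½ k_p V_ov² (1 + λ V_SD) = 0.5 × 0.642 × 0.58² × (1 + 0.091 × 3.64) = 0.144 mA.

Saturation; I_D = 0.144 mA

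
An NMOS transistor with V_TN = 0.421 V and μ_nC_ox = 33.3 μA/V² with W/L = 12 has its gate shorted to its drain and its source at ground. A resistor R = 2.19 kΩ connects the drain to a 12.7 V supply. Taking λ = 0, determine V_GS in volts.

V_GS = 4.70 V

With gate tied to drain, V_GS = V_DS ≥ V_GS − V_TN, so the device is in saturation.
k_n = μ_nC_ox · (W/L) = 0.3996 mA/V².
KCL at the drain: ½ k_n (V_GS − V_TN)² = (V_DD − V_GS)/R.
Let x = V_GS − 0.421. Then 0.438 x² + x − 12.28 = 0, giving x = 4.28 V (positive root), so V_GS = 4.7 V.
I_D = (V_DD − V_GS)/R = (12.7 − 4.7) / 2.19 = 3.65 mA.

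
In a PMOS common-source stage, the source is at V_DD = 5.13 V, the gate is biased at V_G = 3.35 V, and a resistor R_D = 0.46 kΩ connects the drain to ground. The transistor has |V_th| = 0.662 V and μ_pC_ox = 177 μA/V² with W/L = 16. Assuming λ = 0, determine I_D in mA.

V_SG = V_DD − V_G = 5.13 − 3.35 = 1.78 V, so V_ov = 1.78 − 0.662 = 1.12 V.
k_p = μ_pC_ox · (W/L) = 2.832 mA/V².
Assume saturation: I_D = ½ k_p V_ov² = 0.5 × 2.832 × 1.12² = 1.77 mA, giving V_SD = V_DD − I_D R_D = 5.13 − 1.77 × 0.46 = 4.32 V.
V_SD = 4.32 V ≥ V_ov = 1.12 V, confirming saturation.

I_D = 1.77 mA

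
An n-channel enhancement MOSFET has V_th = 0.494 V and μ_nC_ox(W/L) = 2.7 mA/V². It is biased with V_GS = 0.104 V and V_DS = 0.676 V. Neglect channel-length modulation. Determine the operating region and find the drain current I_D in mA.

Cutoff; I_D = 0 mA

V_GS = 0.104 V < V_th = 0.494 V, so the transistor is in cutoff.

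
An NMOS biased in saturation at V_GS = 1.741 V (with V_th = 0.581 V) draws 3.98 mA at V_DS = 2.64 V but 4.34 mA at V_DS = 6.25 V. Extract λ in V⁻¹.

λ = 0.0268 V⁻¹

With V_GS fixed, I_D ∝ (1 + λ V_DS) in saturation, so I_D2/I_D1 = (1 + λ V_DS2)/(1 + λ V_DS1).
4.34/3.98 = 1.09 = (1 + 6.25 λ)/(1 + 2.64 λ).
Solving: λ (I_D1 V_DS2 − I_D2 V_DS1) = I_D2 − I_D1, so λ = (4.34 − 3.98) / (3.98 × 6.25 − 4.34 × 2.64) = 0.36 / 13.4 = 0.0268 V⁻¹.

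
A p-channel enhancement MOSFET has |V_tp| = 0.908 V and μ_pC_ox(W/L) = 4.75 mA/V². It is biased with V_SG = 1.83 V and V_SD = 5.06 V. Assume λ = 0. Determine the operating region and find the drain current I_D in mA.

Saturation; I_D = 2.02 mA

V_ov = V_SG − |V_tp| = 1.83 − 0.908 = 0.922 V.
Since V_SD = 5.06 V ≥ V_ov = 0.922 V, the device is in saturation.
I_D = ½ k_p V_ov² = 0.5 × 4.75 × 0.922² = 2.02 mA.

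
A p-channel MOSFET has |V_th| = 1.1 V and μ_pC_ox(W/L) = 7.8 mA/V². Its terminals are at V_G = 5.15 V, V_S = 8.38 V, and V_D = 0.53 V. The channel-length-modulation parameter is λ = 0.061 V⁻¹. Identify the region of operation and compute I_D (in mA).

V_SG = V_S − V_G = 8.38 − 5.15 = 3.23 V; V_SD = V_S − V_D = 8.38 − 0.53 = 7.85 V.
V_ov = V_SG − |V_th| = 3.23 − 1.1 = 2.13 V.
Since V_SD = 7.85 V ≥ V_ov = 2.13 V, the device is in saturation.
I_D = ½ k_p V_ov² (1 + λ V_SD) = 0.5 × 7.8 × 2.13² × (1 + 0.061 × 7.85) = 26.2 mA.

Saturation; I_D = 26.2 mA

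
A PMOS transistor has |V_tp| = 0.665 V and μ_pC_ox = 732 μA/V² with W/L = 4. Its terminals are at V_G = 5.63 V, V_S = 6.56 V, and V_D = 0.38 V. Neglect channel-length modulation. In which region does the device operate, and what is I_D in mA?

V_SG = V_S − V_G = 6.56 − 5.63 = 0.93 V; V_SD = V_S − V_D = 6.56 − 0.38 = 6.18 V.
k_p = μ_pC_ox · (W/L) = 2.928 mA/V².
V_ov = V_SG − |V_tp| = 0.93 − 0.665 = 0.265 V.
Since V_SD = 6.18 V ≥ V_ov = 0.265 V, the device is in saturation.
I_D = ½ k_p V_ov² = 0.5 × 2.928 × 0.265² = 0.103 mA.

Saturation; I_D = 0.103 mA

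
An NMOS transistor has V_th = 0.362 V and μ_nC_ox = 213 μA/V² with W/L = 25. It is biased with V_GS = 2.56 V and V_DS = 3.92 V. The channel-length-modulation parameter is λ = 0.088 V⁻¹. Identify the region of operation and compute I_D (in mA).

Saturation; I_D = 17.3 mA

k_n = μ_nC_ox · (W/L) = 5.325 mA/V².
V_ov = V_GS − V_th = 2.56 − 0.362 = 2.2 V.
Since V_DS = 3.92 V ≥ V_ov = 2.2 V, the device is in saturation.
I_D = ½ k_n V_ov² (1 + λ V_DS) = 0.5 × 5.325 × 2.2² × (1 + 0.088 × 3.92) = 17.3 mA.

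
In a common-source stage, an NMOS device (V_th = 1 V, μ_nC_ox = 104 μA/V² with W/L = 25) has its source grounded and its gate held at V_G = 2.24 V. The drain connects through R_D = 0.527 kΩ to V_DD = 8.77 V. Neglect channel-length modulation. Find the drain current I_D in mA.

I_D = 2.00 mA

V_GS = V_G = 2.24 V, so V_ov = 2.24 − 1 = 1.24 V.
k_n = μ_nC_ox · (W/L) = 2.6 mA/V².
Assume saturation: I_D = ½ k_n V_ov² = 0.5 × 2.6 × 1.24² = 2 mA, giving V_DS = V_DD − I_D R_D = 8.77 − 2 × 0.527 = 7.72 V.
V_DS = 7.72 V ≥ V_ov = 1.24 V, confirming saturation.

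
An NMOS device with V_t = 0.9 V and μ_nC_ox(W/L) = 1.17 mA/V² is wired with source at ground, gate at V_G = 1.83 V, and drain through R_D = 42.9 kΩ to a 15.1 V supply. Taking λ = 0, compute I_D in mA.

I_D = 0.343 mA

V_GS = V_G = 1.83 V, so V_ov = 1.83 − 0.9 = 0.93 V.
Assume saturation: I_D = ½ k_n V_ov² = 0.5 × 1.17 × 0.93² = 0.506 mA, giving V_DS = V_DD − I_D R_D = 15.1 − 0.506 × 42.9 = -6.61 V.
But -6.61 V < V_ov = 0.93 V, so the device is actually in triode.
In triode I_D = k_n[V_ov V_DS − ½ V_DS²] and I_D = (V_DD − V_DS)/R_D. Equating: 25.1 V_DS² − 47.68 V_DS + 15.1 = 0, giving V_DS = 0.402 V (the root below V_ov).
I_D = (15.1 − 0.402) / 42.9 = 0.343 mA.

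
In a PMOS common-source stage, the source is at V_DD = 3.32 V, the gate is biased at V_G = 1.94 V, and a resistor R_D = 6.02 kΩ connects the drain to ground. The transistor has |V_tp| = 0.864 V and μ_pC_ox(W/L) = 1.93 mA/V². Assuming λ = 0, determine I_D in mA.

I_D = 0.257 mA

V_SG = V_DD − V_G = 3.32 − 1.94 = 1.38 V, so V_ov = 1.38 − 0.864 = 0.516 V.
Assume saturation: I_D = ½ k_p V_ov² = 0.5 × 1.93 × 0.516² = 0.257 mA, giving V_SD = V_DD − I_D R_D = 3.32 − 0.257 × 6.02 = 1.77 V.
V_SD = 1.77 V ≥ V_ov = 0.516 V, confirming saturation.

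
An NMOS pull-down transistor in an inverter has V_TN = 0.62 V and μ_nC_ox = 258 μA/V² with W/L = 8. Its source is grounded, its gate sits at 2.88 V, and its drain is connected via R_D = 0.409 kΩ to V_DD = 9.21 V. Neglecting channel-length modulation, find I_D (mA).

V_GS = V_G = 2.88 V, so V_ov = 2.88 − 0.62 = 2.26 V.
k_n = μ_nC_ox · (W/L) = 2.064 mA/V².
Assume saturation: I_D = ½ k_n V_ov² = 0.5 × 2.064 × 2.26² = 5.27 mA, giving V_DS = V_DD − I_D R_D = 9.21 − 5.27 × 0.409 = 7.05 V.
V_DS = 7.05 V ≥ V_ov = 2.26 V, confirming saturation.

I_D = 5.27 mA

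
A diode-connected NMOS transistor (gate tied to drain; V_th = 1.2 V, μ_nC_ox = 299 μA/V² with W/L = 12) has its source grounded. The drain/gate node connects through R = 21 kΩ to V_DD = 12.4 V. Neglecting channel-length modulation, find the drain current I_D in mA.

I_D = 0.508 mA

With gate tied to drain, V_GS = V_DS ≥ V_GS − V_th, so the device is in saturation.
k_n = μ_nC_ox · (W/L) = 3.588 mA/V².
KCL at the drain: ½ k_n (V_GS − V_th)² = (V_DD − V_GS)/R.
Let x = V_GS − 1.2. Then 37.7 x² + x − 11.2 = 0, giving x = 0.532 V (positive root), so V_GS = 1.73 V.
I_D = (V_DD − V_GS)/R = (12.4 − 1.73) / 21 = 0.508 mA.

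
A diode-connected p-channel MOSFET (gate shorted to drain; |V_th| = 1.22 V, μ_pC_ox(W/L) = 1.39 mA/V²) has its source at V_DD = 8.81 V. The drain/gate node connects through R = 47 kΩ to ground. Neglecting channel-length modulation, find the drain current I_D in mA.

I_D = 0.152 mA

With gate tied to drain, V_SG = V_SD ≥ V_SG − |V_th|, so the device is in saturation.
KCL at the drain: ½ k_p (V_SG − |V_th|)² = (V_DD − V_SG)/R.
Let x = V_SG − 1.22. Then 32.7 x² + x − 7.59 = 0, giving x = 0.467 V (positive root), so V_SG = 1.69 V.
I_D = (V_DD − V_SG)/R = (8.81 − 1.69) / 47 = 0.152 mA.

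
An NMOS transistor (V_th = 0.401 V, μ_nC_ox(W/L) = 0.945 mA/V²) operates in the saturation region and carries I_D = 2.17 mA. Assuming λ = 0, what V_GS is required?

V_GS = 2.54 V

In saturation I_D = ½ k_n (V_GS − V_th)², so V_GS − V_th = √(2 I_D / k_n) = √(2 × 2.17 / 0.945) = 2.14 V.
V_GS = 0.401 + 2.14 = 2.54 V.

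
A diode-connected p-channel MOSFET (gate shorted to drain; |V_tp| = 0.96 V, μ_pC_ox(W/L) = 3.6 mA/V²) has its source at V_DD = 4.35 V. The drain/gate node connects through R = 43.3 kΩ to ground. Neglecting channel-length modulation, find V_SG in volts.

V_SG = 1.16 V

With gate tied to drain, V_SG = V_SD ≥ V_SG − |V_tp|, so the device is in saturation.
KCL at the drain: ½ k_p (V_SG − |V_tp|)² = (V_DD − V_SG)/R.
Let x = V_SG − 0.96. Then 77.9 x² + x − 3.39 = 0, giving x = 0.202 V (positive root), so V_SG = 1.16 V.
I_D = (V_DD − V_SG)/R = (4.35 − 1.16) / 43.3 = 0.0736 mA.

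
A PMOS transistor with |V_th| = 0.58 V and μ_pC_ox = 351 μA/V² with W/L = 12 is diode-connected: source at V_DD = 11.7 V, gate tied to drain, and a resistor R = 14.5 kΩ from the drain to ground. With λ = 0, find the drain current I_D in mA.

I_D = 0.726 mA

With gate tied to drain, V_SG = V_SD ≥ V_SG − |V_th|, so the device is in saturation.
k_p = μ_pC_ox · (W/L) = 4.212 mA/V².
KCL at the drain: ½ k_p (V_SG − |V_th|)² = (V_DD − V_SG)/R.
Let x = V_SG − 0.58. Then 30.5 x² + x − 11.12 = 0, giving x = 0.587 V (positive root), so V_SG = 1.17 V.
I_D = (V_DD − V_SG)/R = (11.7 − 1.17) / 14.5 = 0.726 mA.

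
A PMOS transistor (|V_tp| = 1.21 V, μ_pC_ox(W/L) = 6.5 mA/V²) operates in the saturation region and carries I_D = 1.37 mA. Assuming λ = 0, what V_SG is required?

In saturation I_D = ½ k_p (V_SG − |V_tp|)², so V_SG − |V_tp| = √(2 I_D / k_p) = √(2 × 1.37 / 6.5) = 0.649 V.
V_SG = 1.21 + 0.649 = 1.86 V.

V_SG = 1.86 V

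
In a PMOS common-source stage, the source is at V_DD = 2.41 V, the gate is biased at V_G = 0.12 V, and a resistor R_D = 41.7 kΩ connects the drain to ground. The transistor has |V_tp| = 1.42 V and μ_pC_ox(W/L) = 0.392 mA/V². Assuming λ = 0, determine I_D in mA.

V_SG = V_DD − V_G = 2.41 − 0.12 = 2.29 V, so V_ov = 2.29 − 1.42 = 0.87 V.
Assume saturation: I_D = ½ k_p V_ov² = 0.5 × 0.392 × 0.87² = 0.148 mA, giving V_SD = V_DD − I_D R_D = 2.41 − 0.148 × 41.7 = -3.78 V.
But -3.78 V < V_ov = 0.87 V, so the device is actually in triode.
In triode I_D = k_p[V_ov V_SD − ½ V_SD²] and I_D = (V_DD − V_SD)/R_D. Equating: 8.17 V_SD² − 15.22 V_SD + 2.41 = 0, giving V_SD = 0.175 V (the root below V_ov).
I_D = (2.41 − 0.175) / 41.7 = 0.0536 mA.

I_D = 0.0536 mA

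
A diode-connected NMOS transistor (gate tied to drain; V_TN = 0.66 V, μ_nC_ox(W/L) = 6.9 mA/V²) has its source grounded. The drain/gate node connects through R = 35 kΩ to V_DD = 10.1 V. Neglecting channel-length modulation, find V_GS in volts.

With gate tied to drain, V_GS = V_DS ≥ V_GS − V_TN, so the device is in saturation.
KCL at the drain: ½ k_n (V_GS − V_TN)² = (V_DD − V_GS)/R.
Let x = V_GS − 0.66. Then 121 x² + x − 9.44 = 0, giving x = 0.275 V (positive root), so V_GS = 0.935 V.
I_D = (V_DD − V_GS)/R = (10.1 − 0.935) / 35 = 0.262 mA.

V_GS = 0.935 V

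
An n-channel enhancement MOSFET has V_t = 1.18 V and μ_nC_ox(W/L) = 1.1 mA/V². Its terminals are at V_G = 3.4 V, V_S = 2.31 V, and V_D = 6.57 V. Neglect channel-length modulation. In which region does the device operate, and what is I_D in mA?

Cutoff; I_D = 0 mA

V_GS = V_G − V_S = 3.4 − 2.31 = 1.09 V; V_DS = V_D − V_S = 6.57 − 2.31 = 4.26 V.
V_GS = 1.09 V < V_t = 1.18 V, so the transistor is in cutoff.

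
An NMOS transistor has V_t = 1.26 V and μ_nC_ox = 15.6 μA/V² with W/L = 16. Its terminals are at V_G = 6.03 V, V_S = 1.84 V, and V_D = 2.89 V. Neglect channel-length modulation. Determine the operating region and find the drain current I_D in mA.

Triode; I_D = 0.630 mA

V_GS = V_G − V_S = 6.03 − 1.84 = 4.19 V; V_DS = V_D − V_S = 2.89 − 1.84 = 1.05 V.
k_n = μ_nC_ox · (W/L) = 0.2496 mA/V².
V_ov = V_GS − V_t = 4.19 − 1.26 = 2.93 V.
Since V_DS = 1.05 V < V_ov = 2.93 V, the device is in the triode region.
I_D = k_n [V_ov · V_DS − ½ V_DS²] = 0.2496 × [2.93 × 1.05 − 0.5 × 1.05²] = 0.63 mA.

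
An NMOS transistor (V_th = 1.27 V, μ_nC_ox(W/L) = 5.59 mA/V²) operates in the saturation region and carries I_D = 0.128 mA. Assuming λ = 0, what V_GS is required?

In saturation I_D = ½ k_n (V_GS − V_th)², so V_GS − V_th = √(2 I_D / k_n) = √(2 × 0.128 / 5.59) = 0.214 V.
V_GS = 1.27 + 0.214 = 1.48 V.

V_GS = 1.48 V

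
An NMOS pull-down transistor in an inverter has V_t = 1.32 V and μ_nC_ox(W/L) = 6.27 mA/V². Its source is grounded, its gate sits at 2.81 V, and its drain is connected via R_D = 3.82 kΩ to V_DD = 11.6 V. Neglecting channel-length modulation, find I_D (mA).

I_D = 2.94 mA

V_GS = V_G = 2.81 V, so V_ov = 2.81 − 1.32 = 1.49 V.
Assume saturation: I_D = ½ k_n V_ov² = 0.5 × 6.27 × 1.49² = 6.96 mA, giving V_DS = V_DD − I_D R_D = 11.6 − 6.96 × 3.82 = -15 V.
But -15 V < V_ov = 1.49 V, so the device is actually in triode.
In triode I_D = k_n[V_ov V_DS − ½ V_DS²] and I_D = (V_DD − V_DS)/R_D. Equating: 12 V_DS² − 36.69 V_DS + 11.6 = 0, giving V_DS = 0.358 V (the root below V_ov).
I_D = (11.6 − 0.358) / 3.82 = 2.94 mA.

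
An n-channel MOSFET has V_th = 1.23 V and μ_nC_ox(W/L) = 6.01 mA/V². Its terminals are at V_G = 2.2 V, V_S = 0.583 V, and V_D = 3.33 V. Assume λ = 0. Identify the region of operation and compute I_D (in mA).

V_GS = V_G − V_S = 2.2 − 0.583 = 1.62 V; V_DS = V_D − V_S = 3.33 − 0.583 = 2.75 V.
V_ov = V_GS − V_th = 1.62 − 1.23 = 0.387 V.
Since V_DS = 2.75 V ≥ V_ov = 0.387 V, the device is in saturation.
I_D = ½ k_n V_ov² = 0.5 × 6.01 × 0.387² = 0.45 mA.

Saturation; I_D = 0.450 mA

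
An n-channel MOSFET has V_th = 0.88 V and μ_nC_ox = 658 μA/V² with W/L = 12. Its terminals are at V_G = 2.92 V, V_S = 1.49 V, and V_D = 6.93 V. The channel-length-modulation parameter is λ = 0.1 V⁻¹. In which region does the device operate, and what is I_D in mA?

V_GS = V_G − V_S = 2.92 − 1.49 = 1.43 V; V_DS = V_D − V_S = 6.93 − 1.49 = 5.44 V.
k_n = μ_nC_ox · (W/L) = 7.896 mA/V².
V_ov = V_GS − V_th = 1.43 − 0.88 = 0.55 V.
Since V_DS = 5.44 V ≥ V_ov = 0.55 V, the device is in saturation.
I_D = ½ k_n V_ov² (1 + λ V_DS) = 0.5 × 7.896 × 0.55² × (1 + 0.1 × 5.44) = 1.84 mA.

Saturation; I_D = 1.84 mA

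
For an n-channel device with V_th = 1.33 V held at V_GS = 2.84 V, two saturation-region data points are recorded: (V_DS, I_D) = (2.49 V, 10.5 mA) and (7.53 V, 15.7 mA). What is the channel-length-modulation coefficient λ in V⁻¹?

With V_GS fixed, I_D ∝ (1 + λ V_DS) in saturation, so I_D2/I_D1 = (1 + λ V_DS2)/(1 + λ V_DS1).
15.7/10.5 = 1.495 = (1 + 7.53 λ)/(1 + 2.49 λ).
Solving: λ (I_D1 V_DS2 − I_D2 V_DS1) = I_D2 − I_D1, so λ = (15.7 − 10.5) / (10.5 × 7.53 − 15.7 × 2.49) = 5.2 / 40 = 0.13 V⁻¹.

λ = 0.130 V⁻¹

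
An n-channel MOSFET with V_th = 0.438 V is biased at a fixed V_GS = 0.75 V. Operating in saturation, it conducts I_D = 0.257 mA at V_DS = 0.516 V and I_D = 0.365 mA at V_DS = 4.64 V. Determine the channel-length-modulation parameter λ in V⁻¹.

λ = 0.108 V⁻¹

With V_GS fixed, I_D ∝ (1 + λ V_DS) in saturation, so I_D2/I_D1 = (1 + λ V_DS2)/(1 + λ V_DS1).
0.365/0.257 = 1.42 = (1 + 4.64 λ)/(1 + 0.516 λ).
Solving: λ (I_D1 V_DS2 − I_D2 V_DS1) = I_D2 − I_D1, so λ = (0.365 − 0.257) / (0.257 × 4.64 − 0.365 × 0.516) = 0.108 / 1 = 0.108 V⁻¹.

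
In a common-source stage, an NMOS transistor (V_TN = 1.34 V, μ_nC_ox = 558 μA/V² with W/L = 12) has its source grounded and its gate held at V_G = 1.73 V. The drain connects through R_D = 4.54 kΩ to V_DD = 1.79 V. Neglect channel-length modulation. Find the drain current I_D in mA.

V_GS = V_G = 1.73 V, so V_ov = 1.73 − 1.34 = 0.39 V.
k_n = μ_nC_ox · (W/L) = 6.696 mA/V².
Assume saturation: I_D = ½ k_n V_ov² = 0.5 × 6.696 × 0.39² = 0.509 mA, giving V_DS = V_DD − I_D R_D = 1.79 − 0.509 × 4.54 = -0.522 V.
But -0.522 V < V_ov = 0.39 V, so the device is actually in triode.
In triode I_D = k_n[V_ov V_DS − ½ V_DS²] and I_D = (V_DD − V_DS)/R_D. Equating: 15.2 V_DS² − 12.86 V_DS + 1.79 = 0, giving V_DS = 0.176 V (the root below V_ov).
I_D = (1.79 − 0.176) / 4.54 = 0.356 mA.

I_D = 0.356 mA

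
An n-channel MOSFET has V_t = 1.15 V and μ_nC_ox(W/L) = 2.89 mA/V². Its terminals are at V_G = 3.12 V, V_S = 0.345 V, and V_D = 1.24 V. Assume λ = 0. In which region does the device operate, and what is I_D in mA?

V_GS = V_G − V_S = 3.12 − 0.345 = 2.78 V; V_DS = V_D − V_S = 1.24 − 0.345 = 0.895 V.
V_ov = V_GS − V_t = 2.78 − 1.15 = 1.63 V.
Since V_DS = 0.895 V < V_ov = 1.63 V, the device is in the triode region.
I_D = k_n [V_ov · V_DS − ½ V_DS²] = 2.89 × [1.63 × 0.895 − 0.5 × 0.895²] = 3.05 mA.

Triode; I_D = 3.05 mA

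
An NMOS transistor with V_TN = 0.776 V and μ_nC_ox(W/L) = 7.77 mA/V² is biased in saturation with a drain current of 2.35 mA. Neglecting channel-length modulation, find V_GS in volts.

In saturation I_D = ½ k_n (V_GS − V_TN)², so V_GS − V_TN = √(2 I_D / k_n) = √(2 × 2.35 / 7.77) = 0.778 V.
V_GS = 0.776 + 0.778 = 1.55 V.

V_GS = 1.55 V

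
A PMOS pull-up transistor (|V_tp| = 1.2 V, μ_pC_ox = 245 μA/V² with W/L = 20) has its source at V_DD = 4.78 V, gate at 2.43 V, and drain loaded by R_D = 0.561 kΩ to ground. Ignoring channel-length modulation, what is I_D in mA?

I_D = 3.24 mA

V_SG = V_DD − V_G = 4.78 − 2.43 = 2.35 V, so V_ov = 2.35 − 1.2 = 1.15 V.
k_p = μ_pC_ox · (W/L) = 4.9 mA/V².
Assume saturation: I_D = ½ k_p V_ov² = 0.5 × 4.9 × 1.15² = 3.24 mA, giving V_SD = V_DD − I_D R_D = 4.78 − 3.24 × 0.561 = 2.96 V.
V_SD = 2.96 V ≥ V_ov = 1.15 V, confirming saturation.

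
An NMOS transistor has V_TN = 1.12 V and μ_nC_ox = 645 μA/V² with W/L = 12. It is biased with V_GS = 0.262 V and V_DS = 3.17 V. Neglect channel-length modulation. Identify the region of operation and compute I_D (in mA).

Cutoff; I_D = 0 mA

V_GS = 0.262 V < V_TN = 1.12 V, so the transistor is in cutoff.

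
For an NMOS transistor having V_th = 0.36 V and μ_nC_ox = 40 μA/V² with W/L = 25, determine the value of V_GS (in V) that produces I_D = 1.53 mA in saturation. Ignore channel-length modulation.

k_n = μ_nC_ox · (W/L) = 1 mA/V².
In saturation I_D = ½ k_n (V_GS − V_th)², so V_GS − V_th = √(2 I_D / k_n) = √(2 × 1.53 / 1) = 1.75 V.
V_GS = 0.36 + 1.75 = 2.11 V.

V_GS = 2.11 V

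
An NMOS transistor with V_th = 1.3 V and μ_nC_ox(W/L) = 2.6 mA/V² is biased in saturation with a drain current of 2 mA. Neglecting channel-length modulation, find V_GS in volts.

V_GS = 2.54 V

In saturation I_D = ½ k_n (V_GS − V_th)², so V_GS − V_th = √(2 I_D / k_n) = √(2 × 2 / 2.6) = 1.24 V.
V_GS = 1.3 + 1.24 = 2.54 V.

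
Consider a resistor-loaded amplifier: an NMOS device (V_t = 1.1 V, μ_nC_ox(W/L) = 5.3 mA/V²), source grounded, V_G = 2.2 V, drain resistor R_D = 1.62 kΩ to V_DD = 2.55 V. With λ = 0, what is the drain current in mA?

V_GS = V_G = 2.2 V, so V_ov = 2.2 − 1.1 = 1.1 V.
Assume saturation: I_D = ½ k_n V_ov² = 0.5 × 5.3 × 1.1² = 3.21 mA, giving V_DS = V_DD − I_D R_D = 2.55 − 3.21 × 1.62 = -2.64 V.
But -2.64 V < V_ov = 1.1 V, so the device is actually in triode.
In triode I_D = k_n[V_ov V_DS − ½ V_DS²] and I_D = (V_DD − V_DS)/R_D. Equating: 4.29 V_DS² − 10.44 V_DS + 2.55 = 0, giving V_DS = 0.275 V (the root below V_ov).
I_D = (2.55 − 0.275) / 1.62 = 1.4 mA.

I_D = 1.40 mA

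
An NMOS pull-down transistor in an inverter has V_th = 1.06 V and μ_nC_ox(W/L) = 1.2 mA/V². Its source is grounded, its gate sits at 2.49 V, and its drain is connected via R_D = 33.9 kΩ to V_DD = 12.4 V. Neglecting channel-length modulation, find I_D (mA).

I_D = 0.359 mA

V_GS = V_G = 2.49 V, so V_ov = 2.49 − 1.06 = 1.43 V.
Assume saturation: I_D = ½ k_n V_ov² = 0.5 × 1.2 × 1.43² = 1.23 mA, giving V_DS = V_DD − I_D R_D = 12.4 − 1.23 × 33.9 = -29.2 V.
But -29.2 V < V_ov = 1.43 V, so the device is actually in triode.
In triode I_D = k_n[V_ov V_DS − ½ V_DS²] and I_D = (V_DD − V_DS)/R_D. Equating: 20.3 V_DS² − 59.17 V_DS + 12.4 = 0, giving V_DS = 0.227 V (the root below V_ov).
I_D = (12.4 − 0.227) / 33.9 = 0.359 mA.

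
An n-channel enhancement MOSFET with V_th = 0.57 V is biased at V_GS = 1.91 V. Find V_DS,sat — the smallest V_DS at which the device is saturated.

The boundary between triode and saturation is V_DS = V_GS − V_th = V_ov.
V_ov = 1.91 − 0.57 = 1.34 V.

V_DS,sat = 1.34 V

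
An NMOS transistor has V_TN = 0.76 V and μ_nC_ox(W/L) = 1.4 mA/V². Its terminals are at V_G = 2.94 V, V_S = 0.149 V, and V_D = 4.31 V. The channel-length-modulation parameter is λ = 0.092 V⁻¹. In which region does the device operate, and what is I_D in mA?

V_GS = V_G − V_S = 2.94 − 0.149 = 2.79 V; V_DS = V_D − V_S = 4.31 − 0.149 = 4.16 V.
V_ov = V_GS − V_TN = 2.79 − 0.76 = 2.03 V.
Since V_DS = 4.16 V ≥ V_ov = 2.03 V, the device is in saturation.
I_D = ½ k_n V_ov² (1 + λ V_DS) = 0.5 × 1.4 × 2.03² × (1 + 0.092 × 4.16) = 3.99 mA.

Saturation; I_D = 3.99 mA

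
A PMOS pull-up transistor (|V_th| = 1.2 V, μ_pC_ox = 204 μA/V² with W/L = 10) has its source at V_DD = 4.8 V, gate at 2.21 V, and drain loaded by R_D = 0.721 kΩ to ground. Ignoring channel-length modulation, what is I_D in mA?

I_D = 1.97 mA

V_SG = V_DD − V_G = 4.8 − 2.21 = 2.59 V, so V_ov = 2.59 − 1.2 = 1.39 V.
k_p = μ_pC_ox · (W/L) = 2.04 mA/V².
Assume saturation: I_D = ½ k_p V_ov² = 0.5 × 2.04 × 1.39² = 1.97 mA, giving V_SD = V_DD − I_D R_D = 4.8 − 1.97 × 0.721 = 3.38 V.
V_SD = 3.38 V ≥ V_ov = 1.39 V, confirming saturation.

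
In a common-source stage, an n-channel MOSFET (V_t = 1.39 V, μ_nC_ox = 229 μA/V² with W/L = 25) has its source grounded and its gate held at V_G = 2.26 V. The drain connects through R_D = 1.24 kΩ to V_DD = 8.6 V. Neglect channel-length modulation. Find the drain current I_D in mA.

V_GS = V_G = 2.26 V, so V_ov = 2.26 − 1.39 = 0.87 V.
k_n = μ_nC_ox · (W/L) = 5.725 mA/V².
Assume saturation: I_D = ½ k_n V_ov² = 0.5 × 5.725 × 0.87² = 2.17 mA, giving V_DS = V_DD − I_D R_D = 8.6 − 2.17 × 1.24 = 5.91 V.
V_DS = 5.91 V ≥ V_ov = 0.87 V, confirming saturation.

I_D = 2.17 mA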